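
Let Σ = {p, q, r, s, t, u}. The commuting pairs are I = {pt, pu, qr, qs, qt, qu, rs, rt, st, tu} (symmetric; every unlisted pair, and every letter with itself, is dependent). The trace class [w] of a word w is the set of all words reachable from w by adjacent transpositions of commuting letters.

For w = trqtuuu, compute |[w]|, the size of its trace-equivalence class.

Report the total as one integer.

105

#0=t has no predecessor
#1=r has no predecessor
#2=q has no predecessor
#3=t depends on [0:t]
#4=u depends on [1:r]
#5=u depends on [4:u]
#6=u depends on [5:u]
sources: [0:t, 1:r, 2:q]
N(rest) = Σ N(rest − s) over sources s of rest; N(one piece) = 1:
  size 1 → [2]=1  [3]=1  [6]=1
  size 2 → [0,3]=1  [2,3]=2  [2,6]=2  [3,6]=2  [5,6]=1
  size 3 → [0,2,3]=3  [0,3,6]=3  [2,3,6]=6  [2,5,6]=3  [3,5,6]=3  [4,5,6]=1
  size 4 → [0,2,3,6]=12  [0,3,5,6]=6  [1,4,5,6]=1  [2,3,5,6]=12  [2,4,5,6]=4  [3,4,5,6]=4
  size 5 → [0,2,3,5,6]=30  [0,3,4,5,6]=10  [1,2,4,5,6]=5  [1,3,4,5,6]=5  [2,3,4,5,6]=20
  first=0(t) contributes 30
  first=1(r) contributes 60
  first=2(q) contributes 15
|[w]| = 105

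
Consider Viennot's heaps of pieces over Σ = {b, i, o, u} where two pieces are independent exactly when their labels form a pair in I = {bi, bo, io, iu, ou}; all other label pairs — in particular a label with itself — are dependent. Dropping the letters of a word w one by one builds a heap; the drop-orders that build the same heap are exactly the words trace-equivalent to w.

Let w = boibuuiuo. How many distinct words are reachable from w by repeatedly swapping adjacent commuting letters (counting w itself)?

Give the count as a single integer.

756

piece 0:b — minimal
piece 1:o — minimal
piece 2:i — minimal
piece 3:b rests on {0:b}
piece 4:u rests on {3:b}
piece 5:u rests on {4:u}
piece 6:i rests on {2:i}
piece 7:u rests on {5:u}
piece 8:o rests on {1:o}
minimal pieces: {0:b, 1:o, 2:i}
ways to finish when only these pieces remain (= sum over removing one remaining piece with nothing left below it):
  1 left: {6}→1  {7}→1  {8}→1
  2 left: {1,8}→1  {2,6}→1  {5,7}→1  {6,7}→2  {6,8}→2  {7,8}→2
  3 left: {1,6,8}→3  {1,7,8}→3  {2,6,7}→3  {2,6,8}→3  {4,5,7}→1  {5,6,7}→3  {5,7,8}→3  {6,7,8}→6
  4 left: {1,2,6,8}→6  {1,5,7,8}→6  {1,6,7,8}→12  {2,5,6,7}→6  {2,6,7,8}→12  {3,4,5,7}→1  {4,5,6,7}→4  {4,5,7,8}→4  {5,6,7,8}→12
  5 left: {0,3,4,5,7}→1  {1,2,6,7,8}→30  {1,4,5,7,8}→10  {1,5,6,7,8}→30  {2,4,5,6,7}→10  {2,5,6,7,8}→30  {3,4,5,6,7}→5  {3,4,5,7,8}→5  {4,5,6,7,8}→20
  6 left: {0,3,4,5,6,7}→6  {0,3,4,5,7,8}→6  {1,2,5,6,7,8}→90  {1,3,4,5,7,8}→15  {1,4,5,6,7,8}→60  {2,3,4,5,6,7}→15  {2,4,5,6,7,8}→60  {3,4,5,6,7,8}→30
  7 left: {0,1,3,4,5,7,8}→21  {0,2,3,4,5,6,7}→21  {0,3,4,5,6,7,8}→42  {1,2,4,5,6,7,8}→210  {1,3,4,5,6,7,8}→105  {2,3,4,5,6,7,8}→105
  placing 0:b first → 420 extensions
  placing 1:o first → 168 extensions
  placing 2:i first → 168 extensions
total linear extensions = 756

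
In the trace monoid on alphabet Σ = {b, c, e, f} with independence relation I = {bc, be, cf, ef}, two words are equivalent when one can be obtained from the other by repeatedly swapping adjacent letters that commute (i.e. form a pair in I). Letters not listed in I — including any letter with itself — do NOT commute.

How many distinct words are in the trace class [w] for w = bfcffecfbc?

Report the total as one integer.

#0=b has no predecessor
#1=f depends on [0:b]
#2=c has no predecessor
#3=f depends on [1:f]
#4=f depends on [3:f]
#5=e depends on [2:c]
#6=c depends on [5:e]
#7=f depends on [4:f]
#8=b depends on [7:f]
#9=c depends on [6:c]
sources: [0:b, 2:c]
N(rest) = Σ N(rest − s) over sources s of rest; N(one piece) = 1:
  size 1 → [8]=1  [9]=1
  size 2 → [6,9]=1  [7,8]=1  [8,9]=2
  size 3 → [4,7,8]=1  [5,6,9]=1  [6,8,9]=3  [7,8,9]=3
  size 4 → [2,5,6,9]=1  [3,4,7,8]=1  [4,7,8,9]=4  [5,6,8,9]=4  [6,7,8,9]=6
  size 5 → [1,3,4,7,8]=1  [2,5,6,8,9]=5  [3,4,7,8,9]=5  [4,6,7,8,9]=10  [5,6,7,8,9]=10
  size 6 → [0,1,3,4,7,8]=1  [1,3,4,7,8,9]=6  [2,5,6,7,8,9]=15  [3,4,6,7,8,9]=15  [4,5,6,7,8,9]=20
  size 7 → [0,1,3,4,7,8,9]=7  [1,3,4,6,7,8,9]=21  [2,4,5,6,7,8,9]=35  [3,4,5,6,7,8,9]=35
  size 8 → [0,1,3,4,6,7,8,9]=28  [1,3,4,5,6,7,8,9]=56  [2,3,4,5,6,7,8,9]=70
  first=0(b) contributes 126
  first=2(c) contributes 84
|[w]| = 210

210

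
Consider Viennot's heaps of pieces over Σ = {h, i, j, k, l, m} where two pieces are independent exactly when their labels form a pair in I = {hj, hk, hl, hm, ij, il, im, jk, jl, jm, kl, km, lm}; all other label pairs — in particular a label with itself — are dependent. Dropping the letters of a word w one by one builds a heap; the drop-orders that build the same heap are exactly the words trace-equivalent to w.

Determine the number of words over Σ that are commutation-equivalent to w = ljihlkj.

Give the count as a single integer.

piece 0:l — minimal
piece 1:j — minimal
piece 2:i — minimal
piece 3:h rests on {2:i}
piece 4:l rests on {0:l}
piece 5:k rests on {2:i}
piece 6:j rests on {1:j}
minimal pieces: {0:l, 1:j, 2:i}
ways to finish when only these pieces remain (= sum over removing one remaining piece with nothing left below it):
  1 left: {3}→1  {4}→1  {5}→1  {6}→1
  2 left: {0,4}→1  {1,6}→1  {3,4}→2  {3,5}→2  {3,6}→2  {4,5}→2  {4,6}→2  {5,6}→2
  3 left: {0,3,4}→3  {0,4,5}→3  {0,4,6}→3  {1,3,6}→3  {1,4,6}→3  {1,5,6}→3  {2,3,5}→2  {3,4,5}→6  {3,4,6}→6  {3,5,6}→6  {4,5,6}→6
  4 left: {0,1,4,6}→6  {0,3,4,5}→12  {0,3,4,6}→12  {0,4,5,6}→12  {1,3,4,6}→12  {1,3,5,6}→12  {1,4,5,6}→12  {2,3,4,5}→8  {2,3,5,6}→8  {3,4,5,6}→24
  5 left: {0,1,3,4,6}→30  {0,1,4,5,6}→30  {0,2,3,4,5}→20  {0,3,4,5,6}→60  {1,2,3,5,6}→20  {1,3,4,5,6}→60  {2,3,4,5,6}→40
  placing 0:l first → 120 extensions
  placing 1:j first → 120 extensions
  placing 2:i first → 180 extensions
total linear extensions = 420

420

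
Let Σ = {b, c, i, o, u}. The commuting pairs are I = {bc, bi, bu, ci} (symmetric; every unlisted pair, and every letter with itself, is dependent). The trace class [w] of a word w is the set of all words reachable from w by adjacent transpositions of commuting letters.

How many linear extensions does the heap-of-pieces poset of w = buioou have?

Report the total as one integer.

drop 0:b onto floor
drop 1:u onto floor
drop 2:i onto {1:u}
drop 3:o onto {0:b, 2:i}
drop 4:o onto {3:o}
drop 5:u onto {4:o}
ground layer = {0:b, 1:u}
drop-orders for the pieces not yet dropped (sum over which currently-grounded one goes next):
  1 to go: {5} 1
  2 to go: {4,5} 1
  3 to go: {3,4,5} 1
  4 to go: {0,3,4,5} 1  {2,3,4,5} 1
  if 0:b drops first: 1 orders
  if 1:u drops first: 2 orders
heap linearizations: 3

3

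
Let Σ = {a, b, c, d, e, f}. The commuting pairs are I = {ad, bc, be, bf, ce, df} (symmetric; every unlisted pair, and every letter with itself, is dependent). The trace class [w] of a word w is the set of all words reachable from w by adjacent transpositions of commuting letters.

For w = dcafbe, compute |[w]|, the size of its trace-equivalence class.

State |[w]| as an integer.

3

#0=d has no predecessor
#1=c depends on [0:d]
#2=a depends on [1:c]
#3=f depends on [2:a]
#4=b depends on [2:a]
#5=e depends on [3:f]
sources: [0:d]
N(rest) = Σ N(rest − s) over sources s of rest; N(one piece) = 1:
  size 1 → [4]=1  [5]=1
  size 2 → [3,5]=1  [4,5]=2
  size 3 → [3,4,5]=3
  size 4 → [2,3,4,5]=3
  first=0(d) contributes 3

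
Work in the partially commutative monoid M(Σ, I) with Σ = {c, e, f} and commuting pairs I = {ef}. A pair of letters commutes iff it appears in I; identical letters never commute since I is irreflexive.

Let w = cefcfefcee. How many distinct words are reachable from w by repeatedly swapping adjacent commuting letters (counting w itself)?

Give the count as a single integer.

6

#0=c has no predecessor
#1=e depends on [0:c]
#2=f depends on [0:c]
#3=c depends on [1:e, 2:f]
#4=f depends on [3:c]
#5=e depends on [3:c]
#6=f depends on [4:f]
#7=c depends on [5:e, 6:f]
#8=e depends on [7:c]
#9=e depends on [8:e]
sources: [0:c]
N(rest) = Σ N(rest − s) over sources s of rest; N(one piece) = 1:
  size 1 → [9]=1
  size 2 → [8,9]=1
  size 3 → [7,8,9]=1
  size 4 → [5,7,8,9]=1  [6,7,8,9]=1
  size 5 → [4,6,7,8,9]=1  [5,6,7,8,9]=2
  size 6 → [4,5,6,7,8,9]=3
  size 7 → [3,4,5,6,7,8,9]=3
  size 8 → [1,3,4,5,6,7,8,9]=3  [2,3,4,5,6,7,8,9]=3
  first=0(c) contributes 6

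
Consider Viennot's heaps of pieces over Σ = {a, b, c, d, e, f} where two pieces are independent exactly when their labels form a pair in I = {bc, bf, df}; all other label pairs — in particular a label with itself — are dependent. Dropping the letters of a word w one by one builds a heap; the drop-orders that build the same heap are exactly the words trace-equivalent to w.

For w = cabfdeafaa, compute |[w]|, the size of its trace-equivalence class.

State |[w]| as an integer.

piece 0:c — minimal
piece 1:a rests on {0:c}
piece 2:b rests on {1:a}
piece 3:f rests on {1:a}
piece 4:d rests on {2:b}
piece 5:e rests on {3:f, 4:d}
piece 6:a rests on {5:e}
piece 7:f rests on {6:a}
piece 8:a rests on {7:f}
piece 9:a rests on {8:a}
minimal pieces: {0:c}
ways to finish when only these pieces remain (= sum over removing one remaining piece with nothing left below it):
  1 left: {9}→1
  2 left: {8,9}→1
  3 left: {7,8,9}→1
  4 left: {6,7,8,9}→1
  5 left: {5,6,7,8,9}→1
  6 left: {3,5,6,7,8,9}→1  {4,5,6,7,8,9}→1
  7 left: {2,4,5,6,7,8,9}→1  {3,4,5,6,7,8,9}→2
  8 left: {2,3,4,5,6,7,8,9}→3
  placing 0:c first → 3 extensions

3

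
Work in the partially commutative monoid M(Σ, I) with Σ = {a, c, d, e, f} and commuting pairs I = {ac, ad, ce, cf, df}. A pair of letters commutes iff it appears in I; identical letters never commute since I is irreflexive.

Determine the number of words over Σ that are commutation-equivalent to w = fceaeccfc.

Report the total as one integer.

126

piece 0:f — minimal
piece 1:c — minimal
piece 2:e rests on {0:f}
piece 3:a rests on {2:e}
piece 4:e rests on {3:a}
piece 5:c rests on {1:c}
piece 6:c rests on {5:c}
piece 7:f rests on {4:e}
piece 8:c rests on {6:c}
minimal pieces: {0:f, 1:c}
ways to finish when only these pieces remain (= sum over removing one remaining piece with nothing left below it):
  1 left: {7}→1  {8}→1
  2 left: {4,7}→1  {6,8}→1  {7,8}→2
  3 left: {3,4,7}→1  {4,7,8}→3  {5,6,8}→1  {6,7,8}→3
  4 left: {1,5,6,8}→1  {2,3,4,7}→1  {3,4,7,8}→4  {4,6,7,8}→6  {5,6,7,8}→4
  5 left: {0,2,3,4,7}→1  {1,5,6,7,8}→5  {2,3,4,7,8}→5  {3,4,6,7,8}→10  {4,5,6,7,8}→10
  6 left: {0,2,3,4,7,8}→6  {1,4,5,6,7,8}→15  {2,3,4,6,7,8}→15  {3,4,5,6,7,8}→20
  7 left: {0,2,3,4,6,7,8}→21  {1,3,4,5,6,7,8}→35  {2,3,4,5,6,7,8}→35
  placing 0:f first → 70 extensions
  placing 1:c first → 56 extensions
total linear extensions = 126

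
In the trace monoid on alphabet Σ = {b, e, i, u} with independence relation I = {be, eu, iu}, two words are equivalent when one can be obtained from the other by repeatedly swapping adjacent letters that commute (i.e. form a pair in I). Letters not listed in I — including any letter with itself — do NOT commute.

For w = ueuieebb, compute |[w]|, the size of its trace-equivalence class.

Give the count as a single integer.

drop 0:u onto floor
drop 1:e onto floor
drop 2:u onto {0:u}
drop 3:i onto {1:e}
drop 4:e onto {3:i}
drop 5:e onto {4:e}
drop 6:b onto {2:u, 3:i}
drop 7:b onto {6:b}
ground layer = {0:u, 1:e}
drop-orders for the pieces not yet dropped (sum over which currently-grounded one goes next):
  1 to go: {5} 1  {7} 1
  2 to go: {4,5} 1  {5,7} 2  {6,7} 1
  3 to go: {2,6,7} 1  {4,5,7} 3  {5,6,7} 3
  4 to go: {0,2,6,7} 1  {2,5,6,7} 4  {4,5,6,7} 6
  5 to go: {0,2,5,6,7} 5  {2,4,5,6,7} 10  {3,4,5,6,7} 6
  6 to go: {0,2,4,5,6,7} 15  {1,3,4,5,6,7} 6  {2,3,4,5,6,7} 16
  if 0:u drops first: 22 orders
  if 1:e drops first: 31 orders
heap linearizations: 53

53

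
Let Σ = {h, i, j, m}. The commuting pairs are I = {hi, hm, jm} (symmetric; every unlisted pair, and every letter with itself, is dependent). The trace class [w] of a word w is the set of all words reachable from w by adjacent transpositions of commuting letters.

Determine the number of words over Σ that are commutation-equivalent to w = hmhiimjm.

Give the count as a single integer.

46

drop 0:h onto floor
drop 1:m onto floor
drop 2:h onto {0:h}
drop 3:i onto {1:m}
drop 4:i onto {3:i}
drop 5:m onto {4:i}
drop 6:j onto {2:h, 4:i}
drop 7:m onto {5:m}
ground layer = {0:h, 1:m}
drop-orders for the pieces not yet dropped (sum over which currently-grounded one goes next):
  1 to go: {6} 1  {7} 1
  2 to go: {2,6} 1  {5,7} 1  {6,7} 2
  3 to go: {0,2,6} 1  {2,6,7} 3  {5,6,7} 3
  4 to go: {0,2,6,7} 4  {2,5,6,7} 6  {4,5,6,7} 3
  5 to go: {0,2,5,6,7} 10  {2,4,5,6,7} 9  {3,4,5,6,7} 3
  6 to go: {0,2,4,5,6,7} 19  {1,3,4,5,6,7} 3  {2,3,4,5,6,7} 12
  if 0:h drops first: 15 orders
  if 1:m drops first: 31 orders
heap linearizations: 46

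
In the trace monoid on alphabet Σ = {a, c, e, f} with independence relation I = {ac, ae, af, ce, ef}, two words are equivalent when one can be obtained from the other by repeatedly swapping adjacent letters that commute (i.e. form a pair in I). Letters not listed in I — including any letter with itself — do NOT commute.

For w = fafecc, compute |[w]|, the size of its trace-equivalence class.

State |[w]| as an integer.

piece 0:f — minimal
piece 1:a — minimal
piece 2:f rests on {0:f}
piece 3:e — minimal
piece 4:c rests on {2:f}
piece 5:c rests on {4:c}
minimal pieces: {0:f, 1:a, 3:e}
ways to finish when only these pieces remain (= sum over removing one remaining piece with nothing left below it):
  1 left: {1}→1  {3}→1  {5}→1
  2 left: {1,3}→2  {1,5}→2  {3,5}→2  {4,5}→1
  3 left: {1,3,5}→6  {1,4,5}→3  {2,4,5}→1  {3,4,5}→3
  4 left: {0,2,4,5}→1  {1,2,4,5}→4  {1,3,4,5}→12  {2,3,4,5}→4
  placing 0:f first → 20 extensions
  placing 1:a first → 5 extensions
  placing 3:e first → 5 extensions
total linear extensions = 30

30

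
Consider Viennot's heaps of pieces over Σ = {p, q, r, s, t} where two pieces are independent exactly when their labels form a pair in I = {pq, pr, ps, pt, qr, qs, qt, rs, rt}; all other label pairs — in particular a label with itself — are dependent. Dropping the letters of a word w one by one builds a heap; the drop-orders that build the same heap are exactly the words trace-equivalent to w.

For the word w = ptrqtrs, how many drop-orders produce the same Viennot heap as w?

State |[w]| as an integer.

420

piece 0:p — minimal
piece 1:t — minimal
piece 2:r — minimal
piece 3:q — minimal
piece 4:t rests on {1:t}
piece 5:r rests on {2:r}
piece 6:s rests on {4:t}
minimal pieces: {0:p, 1:t, 2:r, 3:q}
ways to finish when only these pieces remain (= sum over removing one remaining piece with nothing left below it):
  1 left: {0}→1  {3}→1  {5}→1  {6}→1
  2 left: {0,3}→2  {0,5}→2  {0,6}→2  {2,5}→1  {3,5}→2  {3,6}→2  {4,6}→1  {5,6}→2
  3 left: {0,2,5}→3  {0,3,5}→6  {0,3,6}→6  {0,4,6}→3  {0,5,6}→6  {1,4,6}→1  {2,3,5}→3  {2,5,6}→3  {3,4,6}→3  {3,5,6}→6  {4,5,6}→3
  4 left: {0,1,4,6}→4  {0,2,3,5}→12  {0,2,5,6}→12  {0,3,4,6}→12  {0,3,5,6}→24  {0,4,5,6}→12  {1,3,4,6}→4  {1,4,5,6}→4  {2,3,5,6}→12  {2,4,5,6}→6  {3,4,5,6}→12
  5 left: {0,1,3,4,6}→20  {0,1,4,5,6}→20  {0,2,3,5,6}→60  {0,2,4,5,6}→30  {0,3,4,5,6}→60  {1,2,4,5,6}→10  {1,3,4,5,6}→20  {2,3,4,5,6}→30
  placing 0:p first → 60 extensions
  placing 1:t first → 180 extensions
  placing 2:r first → 120 extensions
  placing 3:q first → 60 extensions
total linear extensions = 420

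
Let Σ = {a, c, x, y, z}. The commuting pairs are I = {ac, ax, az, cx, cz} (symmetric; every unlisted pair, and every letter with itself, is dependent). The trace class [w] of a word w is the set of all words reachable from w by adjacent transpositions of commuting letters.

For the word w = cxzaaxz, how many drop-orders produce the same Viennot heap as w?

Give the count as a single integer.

0(c) covers ∅
1(x) covers ∅
2(z) covers 1:x
3(a) covers ∅
4(a) covers 3:a
5(x) covers 2:z
6(z) covers 5:x
floor of heap: 0:c, 1:x, 3:a
completions by unplaced set U, small U first (add the entries for U minus each lowest piece of U):
  |U|=1: {0}:1  {4}:1  {6}:1
  |U|=2: {0,4}:2  {0,6}:2  {3,4}:1  {4,6}:2  {5,6}:1
  |U|=3: {0,3,4}:3  {0,4,6}:6  {0,5,6}:3  {2,5,6}:1  {3,4,6}:3  {4,5,6}:3
  |U|=4: {0,2,5,6}:4  {0,3,4,6}:12  {0,4,5,6}:12  {1,2,5,6}:1  {2,4,5,6}:4  {3,4,5,6}:6
  |U|=5: {0,1,2,5,6}:5  {0,2,4,5,6}:20  {0,3,4,5,6}:30  {1,2,4,5,6}:5  {2,3,4,5,6}:10
  start at 0(c): 15
  start at 1(x): 60
  start at 3(a): 30
sum over floor = 105

105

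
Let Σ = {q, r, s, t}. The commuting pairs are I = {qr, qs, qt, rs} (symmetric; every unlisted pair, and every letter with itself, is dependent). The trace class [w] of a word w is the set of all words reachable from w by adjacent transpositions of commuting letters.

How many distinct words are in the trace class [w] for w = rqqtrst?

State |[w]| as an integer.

0(r) covers ∅
1(q) covers ∅
2(q) covers 1:q
3(t) covers 0:r
4(r) covers 3:t
5(s) covers 3:t
6(t) covers 4:r, 5:s
floor of heap: 0:r, 1:q
completions by unplaced set U, small U first (add the entries for U minus each lowest piece of U):
  |U|=1: {2}:1  {6}:1
  |U|=2: {1,2}:1  {2,6}:2  {4,6}:1  {5,6}:1
  |U|=3: {1,2,6}:3  {2,4,6}:3  {2,5,6}:3  {4,5,6}:2
  |U|=4: {1,2,4,6}:6  {1,2,5,6}:6  {2,4,5,6}:8  {3,4,5,6}:2
  |U|=5: {0,3,4,5,6}:2  {1,2,4,5,6}:20  {2,3,4,5,6}:10
  start at 0(r): 30
  start at 1(q): 12
sum over floor = 42

42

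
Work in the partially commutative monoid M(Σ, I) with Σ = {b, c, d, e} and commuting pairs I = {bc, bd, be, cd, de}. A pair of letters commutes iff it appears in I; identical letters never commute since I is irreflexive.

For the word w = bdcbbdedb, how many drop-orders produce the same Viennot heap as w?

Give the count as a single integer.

#0=b has no predecessor
#1=d has no predecessor
#2=c has no predecessor
#3=b depends on [0:b]
#4=b depends on [3:b]
#5=d depends on [1:d]
#6=e depends on [2:c]
#7=d depends on [5:d]
#8=b depends on [4:b]
sources: [0:b, 1:d, 2:c]
N(rest) = Σ N(rest − s) over sources s of rest; N(one piece) = 1:
  size 1 → [6]=1  [7]=1  [8]=1
  size 2 → [2,6]=1  [4,8]=1  [5,7]=1  [6,7]=2  [6,8]=2  [7,8]=2
  size 3 → [1,5,7]=1  [2,6,7]=3  [2,6,8]=3  [3,4,8]=1  [4,6,8]=3  [4,7,8]=3  [5,6,7]=3  [5,7,8]=3  [6,7,8]=6
  size 4 → [0,3,4,8]=1  [1,5,6,7]=4  [1,5,7,8]=4  [2,4,6,8]=6  [2,5,6,7]=6  [2,6,7,8]=12  [3,4,6,8]=4  [3,4,7,8]=4  [4,5,7,8]=6  [4,6,7,8]=12  [5,6,7,8]=12
  size 5 → [0,3,4,6,8]=5  [0,3,4,7,8]=5  [1,2,5,6,7]=10  [1,4,5,7,8]=10  [1,5,6,7,8]=20  [2,3,4,6,8]=10  [2,4,6,7,8]=30  [2,5,6,7,8]=30  [3,4,5,7,8]=10  [3,4,6,7,8]=20  [4,5,6,7,8]=30
  size 6 → [0,2,3,4,6,8]=15  [0,3,4,5,7,8]=15  [0,3,4,6,7,8]=30  [1,2,5,6,7,8]=60  [1,3,4,5,7,8]=20  [1,4,5,6,7,8]=60  [2,3,4,6,7,8]=60  [2,4,5,6,7,8]=90  [3,4,5,6,7,8]=60
  size 7 → [0,1,3,4,5,7,8]=35  [0,2,3,4,6,7,8]=105  [0,3,4,5,6,7,8]=105  [1,2,4,5,6,7,8]=210  [1,3,4,5,6,7,8]=140  [2,3,4,5,6,7,8]=210
  first=0(b) contributes 560
  first=1(d) contributes 420
  first=2(c) contributes 280
|[w]| = 1260

1260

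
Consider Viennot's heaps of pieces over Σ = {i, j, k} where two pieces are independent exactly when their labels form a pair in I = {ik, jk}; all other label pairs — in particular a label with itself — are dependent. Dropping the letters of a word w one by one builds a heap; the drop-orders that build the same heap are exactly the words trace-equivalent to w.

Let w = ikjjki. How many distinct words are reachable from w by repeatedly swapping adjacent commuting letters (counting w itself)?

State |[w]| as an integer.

15

#0=i has no predecessor
#1=k has no predecessor
#2=j depends on [0:i]
#3=j depends on [2:j]
#4=k depends on [1:k]
#5=i depends on [3:j]
sources: [0:i, 1:k]
N(rest) = Σ N(rest − s) over sources s of rest; N(one piece) = 1:
  size 1 → [4]=1  [5]=1
  size 2 → [1,4]=1  [3,5]=1  [4,5]=2
  size 3 → [1,4,5]=3  [2,3,5]=1  [3,4,5]=3
  size 4 → [0,2,3,5]=1  [1,3,4,5]=6  [2,3,4,5]=4
  first=0(i) contributes 10
  first=1(k) contributes 5
|[w]| = 15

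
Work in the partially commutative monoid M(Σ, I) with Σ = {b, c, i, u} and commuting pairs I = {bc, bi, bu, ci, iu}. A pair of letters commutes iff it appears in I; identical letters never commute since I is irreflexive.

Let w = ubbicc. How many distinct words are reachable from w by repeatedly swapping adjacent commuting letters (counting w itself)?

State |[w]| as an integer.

60

0(u) covers ∅
1(b) covers ∅
2(b) covers 1:b
3(i) covers ∅
4(c) covers 0:u
5(c) covers 4:c
floor of heap: 0:u, 1:b, 3:i
completions by unplaced set U, small U first (add the entries for U minus each lowest piece of U):
  |U|=1: {2}:1  {3}:1  {5}:1
  |U|=2: {1,2}:1  {2,3}:2  {2,5}:2  {3,5}:2  {4,5}:1
  |U|=3: {0,4,5}:1  {1,2,3}:3  {1,2,5}:3  {2,3,5}:6  {2,4,5}:3  {3,4,5}:3
  |U|=4: {0,2,4,5}:4  {0,3,4,5}:4  {1,2,3,5}:12  {1,2,4,5}:6  {2,3,4,5}:12
  start at 0(u): 30
  start at 1(b): 20
  start at 3(i): 10
sum over floor = 60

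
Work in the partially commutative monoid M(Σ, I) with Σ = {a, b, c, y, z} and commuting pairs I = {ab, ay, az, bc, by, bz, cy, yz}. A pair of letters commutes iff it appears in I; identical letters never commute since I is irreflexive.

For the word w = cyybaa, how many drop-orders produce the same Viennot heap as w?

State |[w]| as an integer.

60

piece 0:c — minimal
piece 1:y — minimal
piece 2:y rests on {1:y}
piece 3:b — minimal
piece 4:a rests on {0:c}
piece 5:a rests on {4:a}
minimal pieces: {0:c, 1:y, 3:b}
ways to finish when only these pieces remain (= sum over removing one remaining piece with nothing left below it):
  1 left: {2}→1  {3}→1  {5}→1
  2 left: {1,2}→1  {2,3}→2  {2,5}→2  {3,5}→2  {4,5}→1
  3 left: {0,4,5}→1  {1,2,3}→3  {1,2,5}→3  {2,3,5}→6  {2,4,5}→3  {3,4,5}→3
  4 left: {0,2,4,5}→4  {0,3,4,5}→4  {1,2,3,5}→12  {1,2,4,5}→6  {2,3,4,5}→12
  placing 0:c first → 30 extensions
  placing 1:y first → 20 extensions
  placing 3:b first → 10 extensions
total linear extensions = 60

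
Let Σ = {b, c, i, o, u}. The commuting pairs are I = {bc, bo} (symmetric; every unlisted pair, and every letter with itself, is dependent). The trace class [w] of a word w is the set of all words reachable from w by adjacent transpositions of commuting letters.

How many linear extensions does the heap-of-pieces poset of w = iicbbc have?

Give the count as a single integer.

6

0(i) covers ∅
1(i) covers 0:i
2(c) covers 1:i
3(b) covers 1:i
4(b) covers 3:b
5(c) covers 2:c
floor of heap: 0:i
completions by unplaced set U, small U first (add the entries for U minus each lowest piece of U):
  |U|=1: {4}:1  {5}:1
  |U|=2: {2,5}:1  {3,4}:1  {4,5}:2
  |U|=3: {2,4,5}:3  {3,4,5}:3
  |U|=4: {2,3,4,5}:6
  start at 0(i): 6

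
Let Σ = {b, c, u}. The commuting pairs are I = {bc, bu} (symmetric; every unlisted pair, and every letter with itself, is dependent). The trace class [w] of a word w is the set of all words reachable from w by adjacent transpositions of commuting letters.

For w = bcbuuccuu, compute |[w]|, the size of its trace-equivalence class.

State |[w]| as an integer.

36

0(b) covers ∅
1(c) covers ∅
2(b) covers 0:b
3(u) covers 1:c
4(u) covers 3:u
5(c) covers 4:u
6(c) covers 5:c
7(u) covers 6:c
8(u) covers 7:u
floor of heap: 0:b, 1:c
completions by unplaced set U, small U first (add the entries for U minus each lowest piece of U):
  |U|=1: {2}:1  {8}:1
  |U|=2: {0,2}:1  {2,8}:2  {7,8}:1
  |U|=3: {0,2,8}:3  {2,7,8}:3  {6,7,8}:1
  |U|=4: {0,2,7,8}:6  {2,6,7,8}:4  {5,6,7,8}:1
  |U|=5: {0,2,6,7,8}:10  {2,5,6,7,8}:5  {4,5,6,7,8}:1
  |U|=6: {0,2,5,6,7,8}:15  {2,4,5,6,7,8}:6  {3,4,5,6,7,8}:1
  |U|=7: {0,2,4,5,6,7,8}:21  {1,3,4,5,6,7,8}:1  {2,3,4,5,6,7,8}:7
  start at 0(b): 8
  start at 1(c): 28
sum over floor = 36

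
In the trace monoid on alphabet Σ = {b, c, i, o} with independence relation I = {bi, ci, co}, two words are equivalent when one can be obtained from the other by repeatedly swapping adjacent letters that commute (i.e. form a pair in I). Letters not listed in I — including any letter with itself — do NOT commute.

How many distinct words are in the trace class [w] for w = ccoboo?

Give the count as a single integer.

3

drop 0:c onto floor
drop 1:c onto {0:c}
drop 2:o onto floor
drop 3:b onto {1:c, 2:o}
drop 4:o onto {3:b}
drop 5:o onto {4:o}
ground layer = {0:c, 2:o}
drop-orders for the pieces not yet dropped (sum over which currently-grounded one goes next):
  1 to go: {5} 1
  2 to go: {4,5} 1
  3 to go: {3,4,5} 1
  4 to go: {1,3,4,5} 1  {2,3,4,5} 1
  if 0:c drops first: 2 orders
  if 2:o drops first: 1 orders
heap linearizations: 3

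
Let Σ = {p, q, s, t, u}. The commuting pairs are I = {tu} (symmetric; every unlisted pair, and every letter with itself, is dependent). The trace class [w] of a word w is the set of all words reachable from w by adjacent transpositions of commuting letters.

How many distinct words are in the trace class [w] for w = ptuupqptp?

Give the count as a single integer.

3

piece 0:p — minimal
piece 1:t rests on {0:p}
piece 2:u rests on {0:p}
piece 3:u rests on {2:u}
piece 4:p rests on {1:t, 3:u}
piece 5:q rests on {4:p}
piece 6:p rests on {5:q}
piece 7:t rests on {6:p}
piece 8:p rests on {7:t}
minimal pieces: {0:p}
ways to finish when only these pieces remain (= sum over removing one remaining piece with nothing left below it):
  1 left: {8}→1
  2 left: {7,8}→1
  3 left: {6,7,8}→1
  4 left: {5,6,7,8}→1
  5 left: {4,5,6,7,8}→1
  6 left: {1,4,5,6,7,8}→1  {3,4,5,6,7,8}→1
  7 left: {1,3,4,5,6,7,8}→2  {2,3,4,5,6,7,8}→1
  placing 0:p first → 3 extensions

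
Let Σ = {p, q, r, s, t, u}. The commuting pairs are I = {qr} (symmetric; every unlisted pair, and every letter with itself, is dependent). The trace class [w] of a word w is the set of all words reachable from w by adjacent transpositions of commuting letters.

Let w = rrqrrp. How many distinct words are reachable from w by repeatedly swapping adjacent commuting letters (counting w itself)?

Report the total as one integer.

5

piece 0:r — minimal
piece 1:r rests on {0:r}
piece 2:q — minimal
piece 3:r rests on {1:r}
piece 4:r rests on {3:r}
piece 5:p rests on {2:q, 4:r}
minimal pieces: {0:r, 2:q}
ways to finish when only these pieces remain (= sum over removing one remaining piece with nothing left below it):
  1 left: {5}→1
  2 left: {2,5}→1  {4,5}→1
  3 left: {2,4,5}→2  {3,4,5}→1
  4 left: {1,3,4,5}→1  {2,3,4,5}→3
  placing 0:r first → 4 extensions
  placing 2:q first → 1 extensions
total linear extensions = 5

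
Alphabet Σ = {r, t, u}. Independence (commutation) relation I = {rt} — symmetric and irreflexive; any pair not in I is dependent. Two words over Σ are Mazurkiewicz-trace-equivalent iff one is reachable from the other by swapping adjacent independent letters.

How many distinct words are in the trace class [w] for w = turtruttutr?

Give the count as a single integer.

drop 0:t onto floor
drop 1:u onto {0:t}
drop 2:r onto {1:u}
drop 3:t onto {1:u}
drop 4:r onto {2:r}
drop 5:u onto {3:t, 4:r}
drop 6:t onto {5:u}
drop 7:t onto {6:t}
drop 8:u onto {7:t}
drop 9:t onto {8:u}
drop 10:r onto {8:u}
ground layer = {0:t}
drop-orders for the pieces not yet dropped (sum over which currently-grounded one goes next):
  1 to go: {9} 1  {10} 1
  2 to go: {9,10} 2
  3 to go: {8,9,10} 2
  4 to go: {7,8,9,10} 2
  5 to go: {6,7,8,9,10} 2
  6 to go: {5,6,7,8,9,10} 2
  7 to go: {3,5,6,7,8,9,10} 2  {4,5,6,7,8,9,10} 2
  8 to go: {2,4,5,6,7,8,9,10} 2  {3,4,5,6,7,8,9,10} 4
  9 to go: {2,3,4,5,6,7,8,9,10} 6
  if 0:t drops first: 6 orders

6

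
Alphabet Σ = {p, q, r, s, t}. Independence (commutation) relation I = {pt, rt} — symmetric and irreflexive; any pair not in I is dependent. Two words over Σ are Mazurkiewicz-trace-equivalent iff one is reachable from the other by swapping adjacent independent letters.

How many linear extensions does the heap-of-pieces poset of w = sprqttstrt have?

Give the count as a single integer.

drop 0:s onto floor
drop 1:p onto {0:s}
drop 2:r onto {1:p}
drop 3:q onto {2:r}
drop 4:t onto {3:q}
drop 5:t onto {4:t}
drop 6:s onto {5:t}
drop 7:t onto {6:s}
drop 8:r onto {6:s}
drop 9:t onto {7:t}
ground layer = {0:s}
drop-orders for the pieces not yet dropped (sum over which currently-grounded one goes next):
  1 to go: {8} 1  {9} 1
  2 to go: {7,9} 1  {8,9} 2
  3 to go: {7,8,9} 3
  4 to go: {6,7,8,9} 3
  5 to go: {5,6,7,8,9} 3
  6 to go: {4,5,6,7,8,9} 3
  7 to go: {3,4,5,6,7,8,9} 3
  8 to go: {2,3,4,5,6,7,8,9} 3
  if 0:s drops first: 3 orders

3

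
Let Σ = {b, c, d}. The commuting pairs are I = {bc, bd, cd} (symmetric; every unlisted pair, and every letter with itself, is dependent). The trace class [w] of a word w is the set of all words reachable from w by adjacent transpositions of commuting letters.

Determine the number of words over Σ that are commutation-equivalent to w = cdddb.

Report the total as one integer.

20

0(c) covers ∅
1(d) covers ∅
2(d) covers 1:d
3(d) covers 2:d
4(b) covers ∅
floor of heap: 0:c, 1:d, 4:b
completions by unplaced set U, small U first (add the entries for U minus each lowest piece of U):
  |U|=1: {0}:1  {3}:1  {4}:1
  |U|=2: {0,3}:2  {0,4}:2  {2,3}:1  {3,4}:2
  |U|=3: {0,2,3}:3  {0,3,4}:6  {1,2,3}:1  {2,3,4}:3
  start at 0(c): 4
  start at 1(d): 12
  start at 4(b): 4
sum over floor = 20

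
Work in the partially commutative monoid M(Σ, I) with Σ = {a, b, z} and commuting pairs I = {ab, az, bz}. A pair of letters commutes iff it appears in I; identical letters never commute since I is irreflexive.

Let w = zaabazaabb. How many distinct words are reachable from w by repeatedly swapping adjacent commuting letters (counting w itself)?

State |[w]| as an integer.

2520

0(z) covers ∅
1(a) covers ∅
2(a) covers 1:a
3(b) covers ∅
4(a) covers 2:a
5(z) covers 0:z
6(a) covers 4:a
7(a) covers 6:a
8(b) covers 3:b
9(b) covers 8:b
floor of heap: 0:z, 1:a, 3:b
completions by unplaced set U, small U first (add the entries for U minus each lowest piece of U):
  |U|=1: {5}:1  {7}:1  {9}:1
  |U|=2: {0,5}:1  {5,7}:2  {5,9}:2  {6,7}:1  {7,9}:2  {8,9}:1
  |U|=3: {0,5,7}:3  {0,5,9}:3  {3,8,9}:1  {4,6,7}:1  {5,6,7}:3  {5,7,9}:6  {5,8,9}:3  {6,7,9}:3  {7,8,9}:3
  |U|=4: {0,5,6,7}:6  {0,5,7,9}:12  {0,5,8,9}:6  {2,4,6,7}:1  {3,5,8,9}:4  {3,7,8,9}:4  {4,5,6,7}:4  {4,6,7,9}:4  {5,6,7,9}:12  {5,7,8,9}:12  {6,7,8,9}:6
  |U|=5: {0,3,5,8,9}:10  {0,4,5,6,7}:10  {0,5,6,7,9}:30  {0,5,7,8,9}:30  {1,2,4,6,7}:1  {2,4,5,6,7}:5  {2,4,6,7,9}:5  {3,5,7,8,9}:20  {3,6,7,8,9}:10  {4,5,6,7,9}:20  {4,6,7,8,9}:10  {5,6,7,8,9}:30
  |U|=6: {0,2,4,5,6,7}:15  {0,3,5,7,8,9}:60  {0,4,5,6,7,9}:60  {0,5,6,7,8,9}:90  {1,2,4,5,6,7}:6  {1,2,4,6,7,9}:6  {2,4,5,6,7,9}:30  {2,4,6,7,8,9}:15  {3,4,6,7,8,9}:20  {3,5,6,7,8,9}:60  {4,5,6,7,8,9}:60
  |U|=7: {0,1,2,4,5,6,7}:21  {0,2,4,5,6,7,9}:105  {0,3,5,6,7,8,9}:210  {0,4,5,6,7,8,9}:210  {1,2,4,5,6,7,9}:42  {1,2,4,6,7,8,9}:21  {2,3,4,6,7,8,9}:35  {2,4,5,6,7,8,9}:105  {3,4,5,6,7,8,9}:140
  |U|=8: {0,1,2,4,5,6,7,9}:168  {0,2,4,5,6,7,8,9}:420  {0,3,4,5,6,7,8,9}:560  {1,2,3,4,6,7,8,9}:56  {1,2,4,5,6,7,8,9}:168  {2,3,4,5,6,7,8,9}:280
  start at 0(z): 504
  start at 1(a): 1260
  start at 3(b): 756
sum over floor = 2520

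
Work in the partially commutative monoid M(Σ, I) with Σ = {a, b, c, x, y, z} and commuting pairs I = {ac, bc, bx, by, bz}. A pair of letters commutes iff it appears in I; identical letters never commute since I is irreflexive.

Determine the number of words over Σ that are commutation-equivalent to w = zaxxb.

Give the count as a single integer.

3

piece 0:z — minimal
piece 1:a rests on {0:z}
piece 2:x rests on {1:a}
piece 3:x rests on {2:x}
piece 4:b rests on {1:a}
minimal pieces: {0:z}
ways to finish when only these pieces remain (= sum over removing one remaining piece with nothing left below it):
  1 left: {3}→1  {4}→1
  2 left: {2,3}→1  {3,4}→2
  3 left: {2,3,4}→3
  placing 0:z first → 3 extensions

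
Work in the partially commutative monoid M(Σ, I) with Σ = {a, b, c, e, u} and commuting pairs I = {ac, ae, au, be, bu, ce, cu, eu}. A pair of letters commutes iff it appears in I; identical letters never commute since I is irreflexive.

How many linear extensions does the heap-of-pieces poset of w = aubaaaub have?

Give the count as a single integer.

drop 0:a onto floor
drop 1:u onto floor
drop 2:b onto {0:a}
drop 3:a onto {2:b}
drop 4:a onto {3:a}
drop 5:a onto {4:a}
drop 6:u onto {1:u}
drop 7:b onto {5:a}
ground layer = {0:a, 1:u}
drop-orders for the pieces not yet dropped (sum over which currently-grounded one goes next):
  1 to go: {6} 1  {7} 1
  2 to go: {1,6} 1  {5,7} 1  {6,7} 2
  3 to go: {1,6,7} 3  {4,5,7} 1  {5,6,7} 3
  4 to go: {1,5,6,7} 6  {3,4,5,7} 1  {4,5,6,7} 4
  5 to go: {1,4,5,6,7} 10  {2,3,4,5,7} 1  {3,4,5,6,7} 5
  6 to go: {0,2,3,4,5,7} 1  {1,3,4,5,6,7} 15  {2,3,4,5,6,7} 6
  if 0:a drops first: 21 orders
  if 1:u drops first: 7 orders
heap linearizations: 28

28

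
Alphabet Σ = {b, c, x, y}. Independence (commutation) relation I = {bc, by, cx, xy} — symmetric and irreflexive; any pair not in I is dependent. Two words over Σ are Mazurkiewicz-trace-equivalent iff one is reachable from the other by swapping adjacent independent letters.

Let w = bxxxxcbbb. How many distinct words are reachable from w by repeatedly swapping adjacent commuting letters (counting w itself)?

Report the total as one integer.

drop 0:b onto floor
drop 1:x onto {0:b}
drop 2:x onto {1:x}
drop 3:x onto {2:x}
drop 4:x onto {3:x}
drop 5:c onto floor
drop 6:b onto {4:x}
drop 7:b onto {6:b}
drop 8:b onto {7:b}
ground layer = {0:b, 5:c}
drop-orders for the pieces not yet dropped (sum over which currently-grounded one goes next):
  1 to go: {5} 1  {8} 1
  2 to go: {5,8} 2  {7,8} 1
  3 to go: {5,7,8} 3  {6,7,8} 1
  4 to go: {4,6,7,8} 1  {5,6,7,8} 4
  5 to go: {3,4,6,7,8} 1  {4,5,6,7,8} 5
  6 to go: {2,3,4,6,7,8} 1  {3,4,5,6,7,8} 6
  7 to go: {1,2,3,4,6,7,8} 1  {2,3,4,5,6,7,8} 7
  if 0:b drops first: 8 orders
  if 5:c drops first: 1 orders
heap linearizations: 9

9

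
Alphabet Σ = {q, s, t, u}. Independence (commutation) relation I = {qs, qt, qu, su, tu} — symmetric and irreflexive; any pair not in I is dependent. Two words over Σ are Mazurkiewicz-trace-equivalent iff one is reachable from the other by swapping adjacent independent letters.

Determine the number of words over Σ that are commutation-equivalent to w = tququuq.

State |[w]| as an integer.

#0=t has no predecessor
#1=q has no predecessor
#2=u has no predecessor
#3=q depends on [1:q]
#4=u depends on [2:u]
#5=u depends on [4:u]
#6=q depends on [3:q]
sources: [0:t, 1:q, 2:u]
N(rest) = Σ N(rest − s) over sources s of rest; N(one piece) = 1:
  size 1 → [0]=1  [5]=1  [6]=1
  size 2 → [0,5]=2  [0,6]=2  [3,6]=1  [4,5]=1  [5,6]=2
  size 3 → [0,3,6]=3  [0,4,5]=3  [0,5,6]=6  [1,3,6]=1  [2,4,5]=1  [3,5,6]=3  [4,5,6]=3
  size 4 → [0,1,3,6]=4  [0,2,4,5]=4  [0,3,5,6]=12  [0,4,5,6]=12  [1,3,5,6]=4  [2,4,5,6]=4  [3,4,5,6]=6
  size 5 → [0,1,3,5,6]=20  [0,2,4,5,6]=20  [0,3,4,5,6]=30  [1,3,4,5,6]=10  [2,3,4,5,6]=10
  first=0(t) contributes 20
  first=1(q) contributes 60
  first=2(u) contributes 60
|[w]| = 140

140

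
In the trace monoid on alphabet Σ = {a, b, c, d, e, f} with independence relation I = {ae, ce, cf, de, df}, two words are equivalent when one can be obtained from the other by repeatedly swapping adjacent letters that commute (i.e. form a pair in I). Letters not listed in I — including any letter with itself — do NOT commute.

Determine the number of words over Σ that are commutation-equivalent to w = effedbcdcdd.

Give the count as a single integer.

5

piece 0:e — minimal
piece 1:f rests on {0:e}
piece 2:f rests on {1:f}
piece 3:e rests on {2:f}
piece 4:d — minimal
piece 5:b rests on {3:e, 4:d}
piece 6:c rests on {5:b}
piece 7:d rests on {6:c}
piece 8:c rests on {7:d}
piece 9:d rests on {8:c}
piece 10:d rests on {9:d}
minimal pieces: {0:e, 4:d}
ways to finish when only these pieces remain (= sum over removing one remaining piece with nothing left below it):
  1 left: {10}→1
  2 left: {9,10}→1
  3 left: {8,9,10}→1
  4 left: {7,8,9,10}→1
  5 left: {6,7,8,9,10}→1
  6 left: {5,6,7,8,9,10}→1
  7 left: {3,5,6,7,8,9,10}→1  {4,5,6,7,8,9,10}→1
  8 left: {2,3,5,6,7,8,9,10}→1  {3,4,5,6,7,8,9,10}→2
  9 left: {1,2,3,5,6,7,8,9,10}→1  {2,3,4,5,6,7,8,9,10}→3
  placing 0:e first → 4 extensions
  placing 4:d first → 1 extensions
total linear extensions = 5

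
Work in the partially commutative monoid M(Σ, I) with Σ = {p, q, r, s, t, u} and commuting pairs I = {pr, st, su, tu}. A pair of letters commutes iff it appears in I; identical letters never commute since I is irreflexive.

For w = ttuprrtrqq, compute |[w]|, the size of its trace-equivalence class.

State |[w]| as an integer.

9

#0=t has no predecessor
#1=t depends on [0:t]
#2=u has no predecessor
#3=p depends on [1:t, 2:u]
#4=r depends on [1:t, 2:u]
#5=r depends on [4:r]
#6=t depends on [3:p, 5:r]
#7=r depends on [6:t]
#8=q depends on [7:r]
#9=q depends on [8:q]
sources: [0:t, 2:u]
N(rest) = Σ N(rest − s) over sources s of rest; N(one piece) = 1:
  size 1 → [9]=1
  size 2 → [8,9]=1
  size 3 → [7,8,9]=1
  size 4 → [6,7,8,9]=1
  size 5 → [3,6,7,8,9]=1  [5,6,7,8,9]=1
  size 6 → [3,5,6,7,8,9]=2  [4,5,6,7,8,9]=1
  size 7 → [3,4,5,6,7,8,9]=3
  size 8 → [1,3,4,5,6,7,8,9]=3  [2,3,4,5,6,7,8,9]=3
  first=0(t) contributes 6
  first=2(u) contributes 3
|[w]| = 9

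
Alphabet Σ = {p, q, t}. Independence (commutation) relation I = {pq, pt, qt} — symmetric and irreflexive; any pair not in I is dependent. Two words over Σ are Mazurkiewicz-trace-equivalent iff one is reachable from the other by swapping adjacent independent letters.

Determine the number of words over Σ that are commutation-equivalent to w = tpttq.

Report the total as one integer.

0(t) covers ∅
1(p) covers ∅
2(t) covers 0:t
3(t) covers 2:t
4(q) covers ∅
floor of heap: 0:t, 1:p, 4:q
completions by unplaced set U, small U first (add the entries for U minus each lowest piece of U):
  |U|=1: {1}:1  {3}:1  {4}:1
  |U|=2: {1,3}:2  {1,4}:2  {2,3}:1  {3,4}:2
  |U|=3: {0,2,3}:1  {1,2,3}:3  {1,3,4}:6  {2,3,4}:3
  start at 0(t): 12
  start at 1(p): 4
  start at 4(q): 4
sum over floor = 20

20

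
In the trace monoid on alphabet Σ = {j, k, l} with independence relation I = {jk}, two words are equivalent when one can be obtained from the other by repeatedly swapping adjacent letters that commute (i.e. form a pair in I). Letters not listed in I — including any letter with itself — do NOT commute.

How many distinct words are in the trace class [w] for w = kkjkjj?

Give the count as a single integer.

20

#0=k has no predecessor
#1=k depends on [0:k]
#2=j has no predecessor
#3=k depends on [1:k]
#4=j depends on [2:j]
#5=j depends on [4:j]
sources: [0:k, 2:j]
N(rest) = Σ N(rest − s) over sources s of rest; N(one piece) = 1:
  size 1 → [3]=1  [5]=1
  size 2 → [1,3]=1  [3,5]=2  [4,5]=1
  size 3 → [0,1,3]=1  [1,3,5]=3  [2,4,5]=1  [3,4,5]=3
  size 4 → [0,1,3,5]=4  [1,3,4,5]=6  [2,3,4,5]=4
  first=0(k) contributes 10
  first=2(j) contributes 10
|[w]| = 20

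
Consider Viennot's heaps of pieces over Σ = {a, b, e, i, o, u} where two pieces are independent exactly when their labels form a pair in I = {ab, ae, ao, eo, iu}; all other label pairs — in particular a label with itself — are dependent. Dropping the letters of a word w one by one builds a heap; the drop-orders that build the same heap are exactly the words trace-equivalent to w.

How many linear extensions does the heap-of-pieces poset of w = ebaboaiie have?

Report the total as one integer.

15

#0=e has no predecessor
#1=b depends on [0:e]
#2=a has no predecessor
#3=b depends on [1:b]
#4=o depends on [3:b]
#5=a depends on [2:a]
#6=i depends on [4:o, 5:a]
#7=i depends on [6:i]
#8=e depends on [7:i]
sources: [0:e, 2:a]
N(rest) = Σ N(rest − s) over sources s of rest; N(one piece) = 1:
  size 1 → [8]=1
  size 2 → [7,8]=1
  size 3 → [6,7,8]=1
  size 4 → [4,6,7,8]=1  [5,6,7,8]=1
  size 5 → [2,5,6,7,8]=1  [3,4,6,7,8]=1  [4,5,6,7,8]=2
  size 6 → [1,3,4,6,7,8]=1  [2,4,5,6,7,8]=3  [3,4,5,6,7,8]=3
  size 7 → [0,1,3,4,6,7,8]=1  [1,3,4,5,6,7,8]=4  [2,3,4,5,6,7,8]=6
  first=0(e) contributes 10
  first=2(a) contributes 5
|[w]| = 15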